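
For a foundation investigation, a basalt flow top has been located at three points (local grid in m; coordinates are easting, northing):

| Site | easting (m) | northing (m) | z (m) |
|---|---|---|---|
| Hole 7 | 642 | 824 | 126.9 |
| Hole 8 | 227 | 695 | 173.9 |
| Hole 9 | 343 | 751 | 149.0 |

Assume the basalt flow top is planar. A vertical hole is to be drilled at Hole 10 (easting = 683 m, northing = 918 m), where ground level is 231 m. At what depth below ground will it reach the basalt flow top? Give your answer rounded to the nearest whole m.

Let the plane be z = a·easting + b·northing + c.
Hole 8−Hole 7: −415a − 129b = 47;  Hole 9−Hole 7: −299a − 73b = 22.1.
Solving gives a = 0.07009, b = −0.58984.
Then c = 126.9 − a·642 − b·824 = 567.93.
At (683, 918): z_contact = 47.9 − 541.5 + 567.93 = 74.3 m.
Depth below ground = 231 − 74.3 = 157 m.

157 m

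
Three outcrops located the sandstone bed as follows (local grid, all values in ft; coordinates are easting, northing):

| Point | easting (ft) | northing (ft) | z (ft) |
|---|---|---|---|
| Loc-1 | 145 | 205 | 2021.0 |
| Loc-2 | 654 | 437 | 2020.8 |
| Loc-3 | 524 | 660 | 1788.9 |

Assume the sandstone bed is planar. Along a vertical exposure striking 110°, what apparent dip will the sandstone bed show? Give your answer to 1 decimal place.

Let the plane be z = a·easting + b·northing + c.
Loc-2−Loc-1: 509a + 232b = −0.2;  Loc-3−Loc-1: 379a + 455b = −232.1.
Solving gives a = 0.37417, b = −0.82178.
Unit vector along 110° is (sin 110°, cos 110°) = (0.9397, -0.3420).
Slope in that direction = a·(0.9397) + b·(-0.3420) = 0.63267.
Apparent dip = arctan|0.63267| = 32.3° (true dip is 42.1°, so apparent ≤ true as expected).

32.3°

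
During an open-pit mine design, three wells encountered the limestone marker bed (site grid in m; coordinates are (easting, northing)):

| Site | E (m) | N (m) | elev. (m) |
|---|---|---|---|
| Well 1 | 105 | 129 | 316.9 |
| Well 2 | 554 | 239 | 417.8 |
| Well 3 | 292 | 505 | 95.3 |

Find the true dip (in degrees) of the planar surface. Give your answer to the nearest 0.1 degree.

Two edge vectors: Well 1→Well 2 = (449, 110, 100.9), Well 1→Well 3 = (187, 376, -221.6).
Normal n = (Well 1→Well 2) × (Well 1→Well 3) = (-62314.4, 118366.7, 148254).
So ∂z/∂E = −n_x/n_z = 0.42032 and ∂z/∂N = −n_y/n_z = −0.79840.
Gradient magnitude |∇z| = √(a² + b²) = √(0.17667 + 0.63745) = 0.90229.
True dip = arctan(0.90229) = 42.1°, dipping toward NNW (azimuth ≈ 332°).

42.1°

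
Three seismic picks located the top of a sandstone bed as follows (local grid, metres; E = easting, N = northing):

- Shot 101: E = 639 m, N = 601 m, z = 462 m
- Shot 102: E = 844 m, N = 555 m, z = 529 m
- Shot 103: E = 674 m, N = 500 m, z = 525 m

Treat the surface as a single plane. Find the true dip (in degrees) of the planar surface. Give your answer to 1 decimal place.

30.5°

Let the plane be z = a·E + b·N + c.
Shot 102−Shot 101: 205a − 46b = 67;  Shot 103−Shot 101: 35a − 101b = 63.
Solving gives a = 0.20262, b = −0.55355.
Gradient magnitude |∇z| = √(a² + b²) = √(0.04105 + 0.30642) = 0.58947.
True dip = arctan(0.58947) = 30.5°, dipping toward NNW (azimuth ≈ 340°).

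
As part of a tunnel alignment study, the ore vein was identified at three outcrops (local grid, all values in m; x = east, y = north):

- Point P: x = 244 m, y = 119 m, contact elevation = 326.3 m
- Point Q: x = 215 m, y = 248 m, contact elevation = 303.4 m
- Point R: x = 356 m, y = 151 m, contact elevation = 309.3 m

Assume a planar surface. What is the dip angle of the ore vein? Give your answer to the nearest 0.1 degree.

Let the plane be z = a·x + b·y + c.
Point Q−Point P: −29a + 129b = −22.9;  Point R−Point P: 112a + 32b = −17.
Solving gives a = −0.09497, b = −0.19887.
Gradient magnitude |∇z| = √(a² + b²) = √(0.00902 + 0.03955) = 0.22038.
True dip = arctan(0.22038) = 12.4°, dipping toward NNE (azimuth ≈ 026°).

12.4°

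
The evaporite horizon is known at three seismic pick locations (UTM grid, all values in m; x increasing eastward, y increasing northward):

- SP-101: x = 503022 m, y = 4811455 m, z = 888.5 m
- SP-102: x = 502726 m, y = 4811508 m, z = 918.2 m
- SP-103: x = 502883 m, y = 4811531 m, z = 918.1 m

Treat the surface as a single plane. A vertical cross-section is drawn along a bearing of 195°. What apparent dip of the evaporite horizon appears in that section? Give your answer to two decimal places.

Let the plane be z = a·x + b·y + c.
SP-102−SP-101: −296a + 53b = 29.7;  SP-103−SP-101: −139a + 76b = 29.6.
Solving gives a = −0.04550, b = 0.30625.
Unit vector along 195° is (sin 195°, cos 195°) = (-0.2588, -0.9659).
Slope in that direction = a·(-0.2588) + b·(-0.9659) = −0.28404.
Apparent dip = arctan|0.28404| = 15.86° (true dip is 17.2°, so apparent ≤ true as expected).

15.86°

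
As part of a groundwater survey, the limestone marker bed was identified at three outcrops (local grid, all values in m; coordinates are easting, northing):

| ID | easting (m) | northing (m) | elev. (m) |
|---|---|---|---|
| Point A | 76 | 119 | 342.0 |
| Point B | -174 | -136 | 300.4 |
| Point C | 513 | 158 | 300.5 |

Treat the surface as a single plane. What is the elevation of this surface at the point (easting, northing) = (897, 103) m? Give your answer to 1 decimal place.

239.0 m

Two edge vectors: Point A→Point B = (-250, -255, -41.6), Point A→Point C = (437, 39, -41.5).
Normal n = (Point A→Point B) × (Point A→Point C) = (12204.9, -28554.2, 101685).
So ∂z/∂easting = −n_x/n_z = −0.12003 and ∂z/∂northing = −n_y/n_z = 0.28081.
Intercept c from Point A: 342 + 9.12 − 33.42 = 317.71.
At (897, 103): z = −107.7 + 28.9 + 317.71 = 239.0 m.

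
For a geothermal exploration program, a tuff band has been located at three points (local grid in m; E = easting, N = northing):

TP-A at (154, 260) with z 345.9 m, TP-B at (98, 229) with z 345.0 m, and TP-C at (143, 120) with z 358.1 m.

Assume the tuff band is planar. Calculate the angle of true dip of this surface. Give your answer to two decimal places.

Let the plane be z = a·E + b·N + c.
TP-B−TP-A: −56a − 31b = −0.9;  TP-C−TP-A: −11a − 140b = 12.2.
Solving gives a = 0.06724, b = −0.09243.
Gradient magnitude |∇z| = √(a² + b²) = √(0.00452 + 0.00854) = 0.11429.
True dip = arctan(0.11429) = 6.52°, dipping toward NW (azimuth ≈ 324°).

6.52°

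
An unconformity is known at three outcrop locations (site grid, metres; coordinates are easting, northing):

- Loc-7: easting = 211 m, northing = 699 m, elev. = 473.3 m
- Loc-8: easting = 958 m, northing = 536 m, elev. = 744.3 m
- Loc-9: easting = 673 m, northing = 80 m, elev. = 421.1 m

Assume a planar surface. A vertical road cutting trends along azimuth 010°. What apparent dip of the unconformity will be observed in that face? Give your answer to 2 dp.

Two edge vectors: Loc-7→Loc-8 = (747, -163, 271), Loc-7→Loc-9 = (462, -619, -52.2).
Normal n = (Loc-7→Loc-8) × (Loc-7→Loc-9) = (176257.6, 164195.4, -387087).
So ∂z/∂easting = −n_x/n_z = 0.45534 and ∂z/∂northing = −n_y/n_z = 0.42418.
Unit vector along 010° is (sin 10°, cos 10°) = (0.1736, 0.9848).
Slope in that direction = a·(0.1736) + b·(0.9848) = 0.49681.
Apparent dip = arctan|0.49681| = 26.42° (true dip is 31.9°, so apparent ≤ true as expected).

26.42°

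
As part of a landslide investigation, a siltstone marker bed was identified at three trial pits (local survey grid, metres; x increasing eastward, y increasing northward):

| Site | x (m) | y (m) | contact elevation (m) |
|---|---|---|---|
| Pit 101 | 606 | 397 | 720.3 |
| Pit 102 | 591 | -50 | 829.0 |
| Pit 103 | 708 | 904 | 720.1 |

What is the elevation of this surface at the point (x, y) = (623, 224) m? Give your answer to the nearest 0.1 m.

795.4 m

Two edge vectors: Pit 101→Pit 102 = (-15, -447, 108.7), Pit 101→Pit 103 = (102, 507, -0.2).
Normal n = (Pit 101→Pit 102) × (Pit 101→Pit 103) = (-55021.5, 11084.4, 37989).
So ∂z/∂x = −n_x/n_z = 1.44835 and ∂z/∂y = −n_y/n_z = −0.29178.
Intercept c from Pit 101: 720.3 − 877.70 + 115.84 = −41.57.
At (623, 224): z = 902.3 − 65.4 − 41.57 = 795.4 m.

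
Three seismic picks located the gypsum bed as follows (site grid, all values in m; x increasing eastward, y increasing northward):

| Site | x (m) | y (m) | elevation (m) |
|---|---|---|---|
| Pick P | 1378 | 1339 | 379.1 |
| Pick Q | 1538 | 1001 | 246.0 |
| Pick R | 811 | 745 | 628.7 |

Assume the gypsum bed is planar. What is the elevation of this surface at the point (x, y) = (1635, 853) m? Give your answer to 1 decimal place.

Let the plane be z = a·x + b·y + c.
Pick Q−Pick P: 160a − 338b = −133.1;  Pick R−Pick P: −567a − 594b = 249.6.
Solving gives a = −0.570053, b = 0.123939.
Then c = 379.1 − a·1378 − b·1339 = 998.68.
At (1635, 853): z = −932.0 + 105.7 + 998.68 = 172.4 m.

172.4 m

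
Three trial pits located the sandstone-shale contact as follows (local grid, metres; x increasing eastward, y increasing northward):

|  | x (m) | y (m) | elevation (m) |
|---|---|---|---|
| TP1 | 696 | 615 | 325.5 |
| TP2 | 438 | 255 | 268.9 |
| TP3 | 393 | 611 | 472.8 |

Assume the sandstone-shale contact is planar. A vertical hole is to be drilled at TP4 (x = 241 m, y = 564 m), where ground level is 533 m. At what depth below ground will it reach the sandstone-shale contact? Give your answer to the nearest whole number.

9 m

Two edge vectors: TP1→TP2 = (-258, -360, -56.6), TP1→TP3 = (-303, -4, 147.3).
Normal n = (TP1→TP2) × (TP1→TP3) = (-53254.4, 55153.2, -108048).
So ∂z/∂x = −n_x/n_z = −0.49288 and ∂z/∂y = −n_y/n_z = 0.51045.
Intercept c from TP1: 325.5 + 343.04 − 313.93 = 354.62.
At (241, 564): z_contact = −118.8 + 287.9 + 354.62 = 523.7 m.
Depth below ground = 533 − 523.7 = 9 m.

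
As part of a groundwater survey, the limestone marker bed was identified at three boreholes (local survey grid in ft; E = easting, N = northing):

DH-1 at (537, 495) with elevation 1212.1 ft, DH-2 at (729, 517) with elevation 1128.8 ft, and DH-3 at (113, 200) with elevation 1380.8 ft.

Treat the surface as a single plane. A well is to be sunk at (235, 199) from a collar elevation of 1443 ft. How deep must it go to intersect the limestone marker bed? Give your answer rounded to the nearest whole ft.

Two edge vectors: DH-1→DH-2 = (192, 22, -83.3), DH-1→DH-3 = (-424, -295, 168.7).
Normal n = (DH-1→DH-2) × (DH-1→DH-3) = (-20862.1, 2928.8, -47312).
So ∂z/∂E = −n_x/n_z = −0.44095 and ∂z/∂N = −n_y/n_z = 0.06190.
Intercept c from DH-1: 1212.1 + 236.79 − 30.64 = 1418.25.
At (235, 199): z_contact = −103.6 + 12.3 + 1418.25 = 1326.9 ft.
Depth below ground = 1443 − 1326.9 = 116 ft.

116 ft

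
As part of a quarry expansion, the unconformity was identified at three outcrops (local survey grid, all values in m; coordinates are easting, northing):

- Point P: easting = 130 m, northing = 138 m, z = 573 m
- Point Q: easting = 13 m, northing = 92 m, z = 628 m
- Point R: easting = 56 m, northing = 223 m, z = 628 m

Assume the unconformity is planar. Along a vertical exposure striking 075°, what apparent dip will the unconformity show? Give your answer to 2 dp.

25.43°

Two edge vectors: Point P→Point Q = (-117, -46, 55), Point P→Point R = (-74, 85, 55).
Normal n = (Point P→Point Q) × (Point P→Point R) = (-7205, 2365, -13349).
So ∂z/∂easting = −n_x/n_z = −0.53974 and ∂z/∂northing = −n_y/n_z = 0.17717.
Unit vector along 075° is (sin 75°, cos 75°) = (0.9659, 0.2588).
Slope in that direction = a·(0.9659) + b·(0.2588) = −0.47550.
Apparent dip = arctan|0.47550| = 25.43° (true dip is 29.6°, so apparent ≤ true as expected).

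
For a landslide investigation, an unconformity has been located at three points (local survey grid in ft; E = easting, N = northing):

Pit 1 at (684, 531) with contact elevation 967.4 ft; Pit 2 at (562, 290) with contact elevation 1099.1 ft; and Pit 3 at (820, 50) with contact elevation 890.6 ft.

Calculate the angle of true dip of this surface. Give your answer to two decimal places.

41.98°

Let the plane be z = a·E + b·N + c.
Pit 2−Pit 1: −122a − 241b = 131.7;  Pit 3−Pit 1: 136a − 481b = −76.8.
Solving gives a = −0.89502, b = −0.09339.
Gradient magnitude |∇z| = √(a² + b²) = √(0.80106 + 0.00872) = 0.89988.
True dip = arctan(0.89988) = 41.98°, dipping toward E (azimuth ≈ 084°).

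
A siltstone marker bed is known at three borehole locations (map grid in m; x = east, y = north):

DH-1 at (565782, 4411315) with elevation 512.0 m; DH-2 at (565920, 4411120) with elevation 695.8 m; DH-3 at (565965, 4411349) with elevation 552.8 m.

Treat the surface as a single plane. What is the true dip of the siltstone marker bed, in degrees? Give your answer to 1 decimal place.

Let the plane be z = a·x + b·y + c.
DH-2−DH-1: 138a − 195b = 183.8;  DH-3−DH-1: 183a + 34b = 40.8.
Solving gives a = 0.35181, b = −0.69359.
Gradient magnitude |∇z| = √(a² + b²) = √(0.12377 + 0.48106) = 0.77771.
True dip = arctan(0.77771) = 37.9°, dipping toward NNW (azimuth ≈ 333°).

37.9°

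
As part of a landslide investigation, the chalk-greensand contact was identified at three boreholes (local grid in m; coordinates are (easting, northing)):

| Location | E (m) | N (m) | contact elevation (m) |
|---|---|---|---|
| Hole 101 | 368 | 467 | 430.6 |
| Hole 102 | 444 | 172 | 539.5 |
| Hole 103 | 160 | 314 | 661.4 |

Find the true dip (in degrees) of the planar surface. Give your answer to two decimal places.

41.80°

Two edge vectors: Hole 101→Hole 102 = (76, -295, 108.9), Hole 101→Hole 103 = (-208, -153, 230.8).
Normal n = (Hole 101→Hole 102) × (Hole 101→Hole 103) = (-51424.3, -40192, -72988).
So ∂z/∂E = −n_x/n_z = −0.70456 and ∂z/∂N = −n_y/n_z = −0.55067.
Gradient magnitude |∇z| = √(a² + b²) = √(0.49640 + 0.30323) = 0.89422.
True dip = arctan(0.89422) = 41.80°, dipping toward NE (azimuth ≈ 052°).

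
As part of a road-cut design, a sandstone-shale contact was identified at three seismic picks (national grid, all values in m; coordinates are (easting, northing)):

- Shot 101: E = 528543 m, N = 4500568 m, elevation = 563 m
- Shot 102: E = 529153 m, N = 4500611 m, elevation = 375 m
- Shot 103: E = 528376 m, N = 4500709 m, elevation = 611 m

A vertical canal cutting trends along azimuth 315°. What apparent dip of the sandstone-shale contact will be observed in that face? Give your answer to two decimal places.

11.35°

Let the plane be z = a·E + b·N + c.
Shot 102−Shot 101: 610a + 43b = −188;  Shot 103−Shot 101: −167a + 141b = 48.
Solving gives a = −0.30660, b = −0.02271.
Unit vector along 315° is (sin 315°, cos 315°) = (-0.7071, 0.7071).
Slope in that direction = a·(-0.7071) + b·(0.7071) = 0.20074.
Apparent dip = arctan|0.20074| = 11.35° (true dip is 17.1°, so apparent ≤ true as expected).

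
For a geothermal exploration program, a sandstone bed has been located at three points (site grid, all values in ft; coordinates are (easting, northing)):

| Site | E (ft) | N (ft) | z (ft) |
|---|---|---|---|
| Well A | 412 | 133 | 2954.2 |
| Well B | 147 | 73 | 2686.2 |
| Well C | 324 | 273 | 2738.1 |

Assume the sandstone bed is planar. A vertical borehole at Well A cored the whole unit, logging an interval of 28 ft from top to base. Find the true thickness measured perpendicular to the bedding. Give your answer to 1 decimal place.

Two edge vectors: Well A→Well B = (-265, -60, -268), Well A→Well C = (-88, 140, -216.1).
Normal n = (Well A→Well B) × (Well A→Well C) = (50486, -33682.5, -42380).
So ∂z/∂E = −n_x/n_z = 1.19127 and ∂z/∂N = −n_y/n_z = −0.79477.
|∇z| = √(a²+b²) = 1.43206, so dip δ = arctan(1.43206) = 55.07°.
True thickness = vertical thickness × cos δ = 28 × cos 55.07° = 16.0 ft.

16.0 ft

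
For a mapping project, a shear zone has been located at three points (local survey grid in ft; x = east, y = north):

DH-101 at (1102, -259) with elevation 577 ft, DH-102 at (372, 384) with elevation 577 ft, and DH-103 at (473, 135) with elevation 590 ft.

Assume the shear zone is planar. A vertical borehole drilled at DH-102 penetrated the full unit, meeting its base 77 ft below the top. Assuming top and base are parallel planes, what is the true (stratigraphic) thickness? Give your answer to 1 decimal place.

76.6 ft

Two edge vectors: DH-101→DH-102 = (-730, 643, 0), DH-101→DH-103 = (-629, 394, 13).
Normal n = (DH-101→DH-102) × (DH-101→DH-103) = (8359, 9490, 116827).
So ∂z/∂x = −n_x/n_z = −0.07155 and ∂z/∂y = −n_y/n_z = −0.08123.
|∇z| = √(a²+b²) = 0.10825, so dip δ = arctan(0.10825) = 6.18°.
True thickness = vertical thickness × cos δ = 77 × cos 6.18° = 76.6 ft.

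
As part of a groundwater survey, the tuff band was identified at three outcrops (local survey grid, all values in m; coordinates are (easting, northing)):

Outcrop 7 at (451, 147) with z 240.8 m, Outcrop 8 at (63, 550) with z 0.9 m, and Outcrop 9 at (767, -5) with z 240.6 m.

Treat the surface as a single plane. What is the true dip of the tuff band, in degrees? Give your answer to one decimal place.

50.9°

Let the plane be z = a·E + b·N + c.
Outcrop 8−Outcrop 7: −388a + 403b = −239.9;  Outcrop 9−Outcrop 7: 316a − 152b = −0.2.
Solving gives a = −0.53451, b = −1.10990.
Gradient magnitude |∇z| = √(a² + b²) = √(0.28570 + 1.23188) = 1.23190.
True dip = arctan(1.23190) = 50.9°, dipping toward NNE (azimuth ≈ 026°).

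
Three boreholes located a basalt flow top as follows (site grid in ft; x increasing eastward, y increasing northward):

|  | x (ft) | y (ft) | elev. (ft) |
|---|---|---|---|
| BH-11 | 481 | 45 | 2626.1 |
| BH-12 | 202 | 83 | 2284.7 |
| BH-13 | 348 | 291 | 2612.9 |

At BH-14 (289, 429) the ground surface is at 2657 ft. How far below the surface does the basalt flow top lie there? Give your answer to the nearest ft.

31 ft

Two edge vectors: BH-11→BH-12 = (-279, 38, -341.4), BH-11→BH-13 = (-133, 246, -13.2).
Normal n = (BH-11→BH-12) × (BH-11→BH-13) = (83482.8, 41723.4, -63580).
So ∂z/∂x = −n_x/n_z = 1.31304 and ∂z/∂y = −n_y/n_z = 0.65623.
Intercept c from BH-11: 2626.1 − 631.57 − 29.53 = 1965.00.
At (289, 429): z_contact = 379.5 + 281.5 + 1965.00 = 2626.0 ft.
Depth below ground = 2657 − 2626.0 = 31 ft.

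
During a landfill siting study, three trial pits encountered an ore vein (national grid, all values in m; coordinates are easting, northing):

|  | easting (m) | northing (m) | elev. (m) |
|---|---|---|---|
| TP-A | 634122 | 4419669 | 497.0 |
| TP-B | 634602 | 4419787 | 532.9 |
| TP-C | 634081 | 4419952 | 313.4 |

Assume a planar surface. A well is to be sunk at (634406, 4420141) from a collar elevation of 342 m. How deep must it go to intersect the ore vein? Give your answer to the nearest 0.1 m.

Two edge vectors: TP-A→TP-B = (480, 118, 35.9), TP-A→TP-C = (-41, 283, -183.6).
Normal n = (TP-A→TP-B) × (TP-A→TP-C) = (-31824.5, 86656.1, 140678).
So ∂z/∂easting = −n_x/n_z = 0.226222295 and ∂z/∂northing = −n_y/n_z = −0.615988996.
Intercept c from TP-A: 497 − 143452.53 + 2722467.47 = 2579511.94.
At (634406, 4420141): z_contact = 143516.78 − 2722758.22 + 2579511.94 = 270.50 m.
Depth below ground = 342 − 270.50 = 71.5 m.

71.5 m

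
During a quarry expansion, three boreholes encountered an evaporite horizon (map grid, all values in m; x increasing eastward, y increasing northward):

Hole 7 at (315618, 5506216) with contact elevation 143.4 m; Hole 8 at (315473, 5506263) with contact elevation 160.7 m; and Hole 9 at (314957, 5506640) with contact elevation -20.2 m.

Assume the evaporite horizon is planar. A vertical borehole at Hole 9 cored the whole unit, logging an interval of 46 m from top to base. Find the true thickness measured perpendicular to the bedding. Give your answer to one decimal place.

28.6 m

Two edge vectors: Hole 7→Hole 8 = (-145, 47, 17.3), Hole 7→Hole 9 = (-661, 424, -163.6).
Normal n = (Hole 7→Hole 8) × (Hole 7→Hole 9) = (-15024.4, -35157.3, -30413).
So ∂z/∂x = −n_x/n_z = −0.49401 and ∂z/∂y = −n_y/n_z = −1.15600.
|∇z| = √(a²+b²) = 1.25713, so dip δ = arctan(1.25713) = 51.50°.
True thickness = vertical thickness × cos δ = 46 × cos 51.50° = 28.6 m.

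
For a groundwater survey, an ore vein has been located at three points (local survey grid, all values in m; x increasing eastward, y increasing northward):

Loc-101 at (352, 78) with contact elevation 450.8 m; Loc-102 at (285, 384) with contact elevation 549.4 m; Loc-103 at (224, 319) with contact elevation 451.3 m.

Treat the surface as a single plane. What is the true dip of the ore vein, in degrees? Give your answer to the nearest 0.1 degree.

Let the plane be z = a·x + b·y + c.
Loc-102−Loc-101: −67a + 306b = 98.6;  Loc-103−Loc-101: −128a + 241b = 0.5.
Solving gives a = 1.02557, b = 0.54677.
Gradient magnitude |∇z| = √(a² + b²) = √(1.05179 + 0.29896) = 1.16222.
True dip = arctan(1.16222) = 49.3°, dipping toward WSW (azimuth ≈ 242°).

49.3°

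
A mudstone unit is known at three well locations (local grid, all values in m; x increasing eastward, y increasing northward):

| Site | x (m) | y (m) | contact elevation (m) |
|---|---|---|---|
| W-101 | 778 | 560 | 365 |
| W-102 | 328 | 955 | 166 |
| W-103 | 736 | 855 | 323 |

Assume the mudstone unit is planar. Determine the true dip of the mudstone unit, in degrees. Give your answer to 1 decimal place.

20.5°

Let the plane be z = a·x + b·y + c.
W-102−W-101: −450a + 395b = −199;  W-103−W-101: −42a + 295b = −42.
Solving gives a = 0.36256, b = −0.09075.
Gradient magnitude |∇z| = √(a² + b²) = √(0.13145 + 0.00824) = 0.37375.
True dip = arctan(0.37375) = 20.5°, dipping toward WNW (azimuth ≈ 284°).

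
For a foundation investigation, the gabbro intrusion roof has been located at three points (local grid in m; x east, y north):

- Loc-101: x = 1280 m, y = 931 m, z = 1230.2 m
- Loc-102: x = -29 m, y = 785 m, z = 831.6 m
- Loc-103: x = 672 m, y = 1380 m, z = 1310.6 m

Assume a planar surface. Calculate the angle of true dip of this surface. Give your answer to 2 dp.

29.69°

Let the plane be z = a·x + b·y + c.
Loc-102−Loc-101: −1309a − 146b = −398.6;  Loc-103−Loc-101: −608a + 449b = 80.4.
Solving gives a = 0.24720, b = 0.51380.
Gradient magnitude |∇z| = √(a² + b²) = √(0.06111 + 0.26399) = 0.57018.
True dip = arctan(0.57018) = 29.69°, dipping toward SSW (azimuth ≈ 206°).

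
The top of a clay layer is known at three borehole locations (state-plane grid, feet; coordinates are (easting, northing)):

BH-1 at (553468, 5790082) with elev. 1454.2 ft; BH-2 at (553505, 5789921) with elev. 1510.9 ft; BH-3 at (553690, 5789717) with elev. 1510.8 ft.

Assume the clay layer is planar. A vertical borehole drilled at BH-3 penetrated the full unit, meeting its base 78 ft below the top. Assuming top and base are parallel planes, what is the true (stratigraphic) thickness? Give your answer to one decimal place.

63.8 ft

Two edge vectors: BH-1→BH-2 = (37, -161, 56.7), BH-1→BH-3 = (222, -365, 56.6).
Normal n = (BH-1→BH-2) × (BH-1→BH-3) = (11582.9, 10493.2, 22237).
So ∂z/∂E = −n_x/n_z = −0.52088 and ∂z/∂N = −n_y/n_z = −0.47188.
|∇z| = √(a²+b²) = 0.70285, so dip δ = arctan(0.70285) = 35.10°.
True thickness = vertical thickness × cos δ = 78 × cos 35.10° = 63.8 ft.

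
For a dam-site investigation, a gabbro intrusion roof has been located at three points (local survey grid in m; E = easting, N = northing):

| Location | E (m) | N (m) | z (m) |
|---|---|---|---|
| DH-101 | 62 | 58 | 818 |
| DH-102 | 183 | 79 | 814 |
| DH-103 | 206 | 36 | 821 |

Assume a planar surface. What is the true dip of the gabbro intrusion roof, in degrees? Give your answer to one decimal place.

9.4°

Two edge vectors: DH-101→DH-102 = (121, 21, -4), DH-101→DH-103 = (144, -22, 3).
Normal n = (DH-101→DH-102) × (DH-101→DH-103) = (-25, -939, -5686).
So ∂z/∂E = −n_x/n_z = −0.00440 and ∂z/∂N = −n_y/n_z = −0.16514.
Gradient magnitude |∇z| = √(a² + b²) = √(0.00002 + 0.02727) = 0.16520.
True dip = arctan(0.16520) = 9.4°, dipping toward N (azimuth ≈ 002°).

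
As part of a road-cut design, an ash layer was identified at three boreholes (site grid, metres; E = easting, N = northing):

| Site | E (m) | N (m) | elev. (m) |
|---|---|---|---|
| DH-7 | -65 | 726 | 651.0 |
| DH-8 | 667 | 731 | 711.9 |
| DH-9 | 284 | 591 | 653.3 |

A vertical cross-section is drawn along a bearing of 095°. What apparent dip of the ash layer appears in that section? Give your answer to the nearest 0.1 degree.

Let the plane be z = a·E + b·N + c.
DH-8−DH-7: 732a + 5b = 60.9;  DH-9−DH-7: 349a − 135b = 2.3.
Solving gives a = 0.08187, b = 0.19461.
Unit vector along 095° is (sin 95°, cos 95°) = (0.9962, -0.0872).
Slope in that direction = a·(0.9962) + b·(-0.0872) = 0.06459.
Apparent dip = arctan|0.06459| = 3.7° (true dip is 11.9°, so apparent ≤ true as expected).

3.7°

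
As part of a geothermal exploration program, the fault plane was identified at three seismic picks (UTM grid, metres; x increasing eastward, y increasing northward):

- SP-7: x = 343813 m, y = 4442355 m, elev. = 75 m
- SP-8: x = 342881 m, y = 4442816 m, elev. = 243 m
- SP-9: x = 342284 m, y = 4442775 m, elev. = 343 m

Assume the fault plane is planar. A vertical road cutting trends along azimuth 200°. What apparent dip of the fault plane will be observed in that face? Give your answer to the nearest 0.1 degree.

Let the plane be z = a·x + b·y + c.
SP-8−SP-7: −932a + 461b = 168;  SP-9−SP-7: −1529a + 420b = 268.
Solving gives a = −0.16906, b = 0.02264.
Unit vector along 200° is (sin 200°, cos 200°) = (-0.3420, -0.9397).
Slope in that direction = a·(-0.3420) + b·(-0.9397) = 0.03655.
Apparent dip = arctan|0.03655| = 2.1° (true dip is 9.7°, so apparent ≤ true as expected).

2.1°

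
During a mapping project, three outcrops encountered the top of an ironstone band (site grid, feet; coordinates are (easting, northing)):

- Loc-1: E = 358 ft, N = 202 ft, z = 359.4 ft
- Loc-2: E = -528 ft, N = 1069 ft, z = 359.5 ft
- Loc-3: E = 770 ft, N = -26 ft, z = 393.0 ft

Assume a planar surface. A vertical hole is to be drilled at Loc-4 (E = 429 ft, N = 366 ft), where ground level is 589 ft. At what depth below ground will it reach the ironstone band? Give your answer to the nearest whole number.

Two edge vectors: Loc-1→Loc-2 = (-886, 867, 0.1), Loc-1→Loc-3 = (412, -228, 33.6).
Normal n = (Loc-1→Loc-2) × (Loc-1→Loc-3) = (29154, 29810.8, -155196).
So ∂z/∂E = −n_x/n_z = 0.18785 and ∂z/∂N = −n_y/n_z = 0.19208.
Intercept c from Loc-1: 359.4 − 67.25 − 38.80 = 253.35.
At (429, 366): z_contact = 80.6 + 70.3 + 253.35 = 404.2 ft.
Depth below ground = 589 − 404.2 = 185 ft.

185 ft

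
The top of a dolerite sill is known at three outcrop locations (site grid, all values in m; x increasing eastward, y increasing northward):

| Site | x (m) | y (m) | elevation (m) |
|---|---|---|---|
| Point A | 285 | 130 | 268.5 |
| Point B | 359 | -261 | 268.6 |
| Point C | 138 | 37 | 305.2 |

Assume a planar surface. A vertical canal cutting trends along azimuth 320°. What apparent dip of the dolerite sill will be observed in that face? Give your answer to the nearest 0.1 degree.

Two edge vectors: Point A→Point B = (74, -391, 0.1), Point A→Point C = (-147, -93, 36.7).
Normal n = (Point A→Point B) × (Point A→Point C) = (-14340.4, -2730.5, -64359).
So ∂z/∂x = −n_x/n_z = −0.22282 and ∂z/∂y = −n_y/n_z = −0.04243.
Unit vector along 320° is (sin 320°, cos 320°) = (-0.6428, 0.7660).
Slope in that direction = a·(-0.6428) + b·(0.7660) = 0.11072.
Apparent dip = arctan|0.11072| = 6.3° (true dip is 12.8°, so apparent ≤ true as expected).

6.3°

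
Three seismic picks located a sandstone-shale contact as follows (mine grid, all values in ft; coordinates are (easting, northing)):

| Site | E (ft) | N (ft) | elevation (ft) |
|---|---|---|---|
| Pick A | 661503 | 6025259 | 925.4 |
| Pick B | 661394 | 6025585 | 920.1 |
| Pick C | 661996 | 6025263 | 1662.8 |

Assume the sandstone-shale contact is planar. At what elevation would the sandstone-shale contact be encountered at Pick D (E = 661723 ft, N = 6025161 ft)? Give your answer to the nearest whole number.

1206 ft

Two edge vectors: Pick A→Pick B = (-109, 326, -5.3), Pick A→Pick C = (493, 4, 737.4).
Normal n = (Pick A→Pick B) × (Pick A→Pick C) = (240413.6, 77763.7, -161154).
So ∂z/∂E = −n_x/n_z = 1.49182521 and ∂z/∂N = −n_y/n_z = 0.48254279.
Intercept c from Pick A: 925.4 − 986846.85 − 2907445.26 = −3893366.71.
At (661723, 6025161): z = 987175.1 + 2907398.0 − 3893366.71 = 1206.3 ft.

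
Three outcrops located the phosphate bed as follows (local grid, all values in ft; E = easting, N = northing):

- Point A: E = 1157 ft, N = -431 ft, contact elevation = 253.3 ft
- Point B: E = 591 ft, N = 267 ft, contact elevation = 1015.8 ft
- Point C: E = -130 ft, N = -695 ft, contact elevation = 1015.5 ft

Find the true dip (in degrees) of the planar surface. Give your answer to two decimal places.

41.18°

Two edge vectors: Point A→Point B = (-566, 698, 762.5), Point A→Point C = (-1287, -264, 762.2).
Normal n = (Point A→Point B) × (Point A→Point C) = (733315.6, -549932.3, 1047750).
So ∂z/∂E = −n_x/n_z = −0.69990 and ∂z/∂N = −n_y/n_z = 0.52487.
Gradient magnitude |∇z| = √(a² + b²) = √(0.48985 + 0.27549) = 0.87484.
True dip = arctan(0.87484) = 41.18°, dipping toward SE (azimuth ≈ 127°).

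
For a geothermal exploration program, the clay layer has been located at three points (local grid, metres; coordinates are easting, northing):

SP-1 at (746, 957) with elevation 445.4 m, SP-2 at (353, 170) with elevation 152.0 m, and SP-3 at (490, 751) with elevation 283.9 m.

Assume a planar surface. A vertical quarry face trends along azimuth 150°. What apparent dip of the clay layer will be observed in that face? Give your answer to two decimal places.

10.92°

Let the plane be z = a·easting + b·northing + c.
SP-2−SP-1: −393a − 787b = −293.4;  SP-3−SP-1: −256a − 206b = −161.5.
Solving gives a = 0.55313, b = 0.09659.
Unit vector along 150° is (sin 150°, cos 150°) = (0.5000, -0.8660).
Slope in that direction = a·(0.5000) + b·(-0.8660) = 0.19291.
Apparent dip = arctan|0.19291| = 10.92° (true dip is 29.3°, so apparent ≤ true as expected).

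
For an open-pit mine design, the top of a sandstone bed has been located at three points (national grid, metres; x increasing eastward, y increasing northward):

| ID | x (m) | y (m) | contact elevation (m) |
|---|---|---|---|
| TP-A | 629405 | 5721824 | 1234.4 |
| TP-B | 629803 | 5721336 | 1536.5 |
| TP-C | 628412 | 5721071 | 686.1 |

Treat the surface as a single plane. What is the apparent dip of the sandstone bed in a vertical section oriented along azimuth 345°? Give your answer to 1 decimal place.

Let the plane be z = a·x + b·y + c.
TP-B−TP-A: 398a − 488b = 302.1;  TP-C−TP-A: −993a − 753b = −548.3.
Solving gives a = 0.63122, b = −0.10425.
Unit vector along 345° is (sin 345°, cos 345°) = (-0.2588, 0.9659).
Slope in that direction = a·(-0.2588) + b·(0.9659) = −0.26407.
Apparent dip = arctan|0.26407| = 14.8° (true dip is 32.6°, so apparent ≤ true as expected).

14.8°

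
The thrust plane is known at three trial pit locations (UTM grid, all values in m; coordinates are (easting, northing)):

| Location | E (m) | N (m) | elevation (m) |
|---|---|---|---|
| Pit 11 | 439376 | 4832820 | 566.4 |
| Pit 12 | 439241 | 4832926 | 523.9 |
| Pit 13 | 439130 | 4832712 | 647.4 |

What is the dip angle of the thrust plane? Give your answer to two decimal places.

28.16°

Two edge vectors: Pit 11→Pit 12 = (-135, 106, -42.5), Pit 11→Pit 13 = (-246, -108, 81).
Normal n = (Pit 11→Pit 12) × (Pit 11→Pit 13) = (3996, 21390, 40656).
So ∂z/∂E = −n_x/n_z = −0.09829 and ∂z/∂N = −n_y/n_z = −0.52612.
Gradient magnitude |∇z| = √(a² + b²) = √(0.00966 + 0.27680) = 0.53522.
True dip = arctan(0.53522) = 28.16°, dipping toward N (azimuth ≈ 011°).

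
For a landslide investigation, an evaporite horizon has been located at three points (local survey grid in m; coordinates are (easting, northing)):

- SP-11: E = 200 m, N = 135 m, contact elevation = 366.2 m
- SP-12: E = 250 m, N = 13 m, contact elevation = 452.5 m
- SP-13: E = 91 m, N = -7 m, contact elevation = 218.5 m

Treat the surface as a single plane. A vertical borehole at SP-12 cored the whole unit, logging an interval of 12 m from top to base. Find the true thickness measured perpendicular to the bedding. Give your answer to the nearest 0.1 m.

6.7 m

Let the plane be z = a·E + b·N + c.
SP-12−SP-11: 50a − 122b = 86.3;  SP-13−SP-11: −109a − 142b = −147.7.
Solving gives a = 1.48417, b = −0.09911.
|∇z| = √(a²+b²) = 1.48747, so dip δ = arctan(1.48747) = 56.09°.
True thickness = vertical thickness × cos δ = 12 × cos 56.09° = 6.7 m.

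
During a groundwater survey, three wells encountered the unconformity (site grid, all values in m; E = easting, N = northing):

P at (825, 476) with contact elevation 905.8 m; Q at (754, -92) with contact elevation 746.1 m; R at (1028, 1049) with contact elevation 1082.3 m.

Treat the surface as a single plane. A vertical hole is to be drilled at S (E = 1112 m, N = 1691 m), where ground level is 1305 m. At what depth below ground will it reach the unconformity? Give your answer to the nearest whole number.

42 m

Two edge vectors: P→Q = (-71, -568, -159.7), P→R = (203, 573, 176.5).
Normal n = (P→Q) × (P→R) = (-8743.9, -19887.6, 74621).
So ∂z/∂E = −n_x/n_z = 0.11718 and ∂z/∂N = −n_y/n_z = 0.26651.
Intercept c from P: 905.8 − 96.67 − 126.86 = 682.27.
At (1112, 1691): z_contact = 130.3 + 450.7 + 682.27 = 1263.2 m.
Depth below ground = 1305 − 1263.2 = 42 m.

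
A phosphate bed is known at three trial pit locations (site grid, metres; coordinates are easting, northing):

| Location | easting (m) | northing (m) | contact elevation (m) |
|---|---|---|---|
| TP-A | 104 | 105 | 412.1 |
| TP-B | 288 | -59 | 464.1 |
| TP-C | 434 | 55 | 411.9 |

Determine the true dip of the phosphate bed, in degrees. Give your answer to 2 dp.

21.17°

Two edge vectors: TP-A→TP-B = (184, -164, 52), TP-A→TP-C = (330, -50, -0.2).
Normal n = (TP-A→TP-B) × (TP-A→TP-C) = (2632.8, 17196.8, 44920).
So ∂z/∂easting = −n_x/n_z = −0.05861 and ∂z/∂northing = −n_y/n_z = −0.38283.
Gradient magnitude |∇z| = √(a² + b²) = √(0.00344 + 0.14656) = 0.38729.
True dip = arctan(0.38729) = 21.17°, dipping toward N (azimuth ≈ 009°).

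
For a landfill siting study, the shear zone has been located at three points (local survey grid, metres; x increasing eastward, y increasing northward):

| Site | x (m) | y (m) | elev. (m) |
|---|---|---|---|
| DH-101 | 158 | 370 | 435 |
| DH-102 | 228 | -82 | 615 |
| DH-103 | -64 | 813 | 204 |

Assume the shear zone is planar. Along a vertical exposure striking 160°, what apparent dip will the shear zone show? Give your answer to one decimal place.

23.9°

Two edge vectors: DH-101→DH-102 = (70, -452, 180), DH-101→DH-103 = (-222, 443, -231).
Normal n = (DH-101→DH-102) × (DH-101→DH-103) = (24672, -23790, -69334).
So ∂z/∂x = −n_x/n_z = 0.35584 and ∂z/∂y = −n_y/n_z = −0.34312.
Unit vector along 160° is (sin 160°, cos 160°) = (0.3420, -0.9397).
Slope in that direction = a·(0.3420) + b·(-0.9397) = 0.44413.
Apparent dip = arctan|0.44413| = 23.9° (true dip is 26.3°, so apparent ≤ true as expected).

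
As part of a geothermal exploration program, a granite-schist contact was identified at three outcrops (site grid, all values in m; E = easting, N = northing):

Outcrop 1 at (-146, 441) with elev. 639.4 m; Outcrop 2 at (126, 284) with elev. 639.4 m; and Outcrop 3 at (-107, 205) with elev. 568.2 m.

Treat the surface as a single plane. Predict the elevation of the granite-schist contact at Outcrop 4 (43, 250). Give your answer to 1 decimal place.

Two edge vectors: Outcrop 1→Outcrop 2 = (272, -157, 0), Outcrop 1→Outcrop 3 = (39, -236, -71.2).
Normal n = (Outcrop 1→Outcrop 2) × (Outcrop 1→Outcrop 3) = (11178.4, 19366.4, -58069).
So ∂z/∂E = −n_x/n_z = 0.19250 and ∂z/∂N = −n_y/n_z = 0.33351.
Intercept c from Outcrop 1: 639.4 + 28.11 − 147.08 = 520.43.
At (43, 250): z = 8.3 + 83.4 + 520.43 = 612.1 m.

612.1 m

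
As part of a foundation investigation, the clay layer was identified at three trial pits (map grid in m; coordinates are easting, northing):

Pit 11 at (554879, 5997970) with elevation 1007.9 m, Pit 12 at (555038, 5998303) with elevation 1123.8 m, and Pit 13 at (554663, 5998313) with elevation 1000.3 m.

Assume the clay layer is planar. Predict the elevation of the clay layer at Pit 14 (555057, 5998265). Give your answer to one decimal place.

1123.0 m

Let the plane be z = a·easting + b·northing + c.
Pit 12−Pit 11: 159a + 333b = 115.9;  Pit 13−Pit 11: −216a + 343b = −7.6.
Solving gives a = 0.334357332, b = 0.188399953.
Then c = 1007.9 − a·554879 − b·5997970 = −1314537.23.
At (555057, 5998265): z = 185587.4 + 1130072.8 − 1314537.23 = 1123.0 m.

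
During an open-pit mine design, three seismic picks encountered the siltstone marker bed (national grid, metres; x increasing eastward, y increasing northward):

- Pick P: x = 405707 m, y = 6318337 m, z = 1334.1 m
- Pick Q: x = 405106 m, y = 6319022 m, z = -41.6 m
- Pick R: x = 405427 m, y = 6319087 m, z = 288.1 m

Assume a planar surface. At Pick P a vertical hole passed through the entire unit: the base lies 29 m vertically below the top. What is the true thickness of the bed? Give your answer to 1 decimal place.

15.8 m

Two edge vectors: Pick P→Pick Q = (-601, 685, -1375.7), Pick P→Pick R = (-280, 750, -1046).
Normal n = (Pick P→Pick Q) × (Pick P→Pick R) = (315265, -243450, -258950).
So ∂z/∂x = −n_x/n_z = 1.21747 and ∂z/∂y = −n_y/n_z = −0.94014.
|∇z| = √(a²+b²) = 1.53822, so dip δ = arctan(1.53822) = 56.97°.
True thickness = vertical thickness × cos δ = 29 × cos 56.97° = 15.8 m.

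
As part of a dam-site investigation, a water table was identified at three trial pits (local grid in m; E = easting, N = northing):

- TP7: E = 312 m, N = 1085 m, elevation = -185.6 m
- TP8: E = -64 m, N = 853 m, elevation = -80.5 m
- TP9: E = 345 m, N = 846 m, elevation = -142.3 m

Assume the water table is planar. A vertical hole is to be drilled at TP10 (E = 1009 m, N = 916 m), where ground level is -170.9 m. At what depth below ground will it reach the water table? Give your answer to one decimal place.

Two edge vectors: TP7→TP8 = (-376, -232, 105.1), TP7→TP9 = (33, -239, 43.3).
Normal n = (TP7→TP8) × (TP7→TP9) = (15073.3, 19749.1, 97520).
So ∂z/∂E = −n_x/n_z = −0.154566 and ∂z/∂N = −n_y/n_z = −0.202513.
Intercept c from TP7: -185.6 + 48.22 + 219.73 = 82.35.
At (1009, 916): z_contact = −155.96 − 185.50 + 82.35 = -259.11 m.
Depth below ground = -170.9 − (-259.11) = 88.2 m.

88.2 m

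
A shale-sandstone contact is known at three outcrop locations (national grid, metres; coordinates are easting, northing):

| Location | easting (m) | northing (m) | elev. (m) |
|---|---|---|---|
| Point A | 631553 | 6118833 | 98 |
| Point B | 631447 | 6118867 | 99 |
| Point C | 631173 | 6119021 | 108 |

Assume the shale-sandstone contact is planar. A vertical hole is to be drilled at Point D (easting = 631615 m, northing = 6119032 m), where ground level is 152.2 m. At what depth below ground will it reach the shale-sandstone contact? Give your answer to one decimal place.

33.5 m

Let the plane be z = a·easting + b·northing + c.
Point B−Point A: −106a + 34b = 1;  Point C−Point A: −380a + 188b = 10.
Solving gives a = 0.021689498, b = 0.097031963.
Then c = 98 − a·631553 − b·6118833 = −607322.45.
At (631615, 6119032): z_contact = 13699.41 + 593741.69 − 607322.45 = 118.65 m.
Depth below ground = 152.2 − 118.65 = 33.5 m.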